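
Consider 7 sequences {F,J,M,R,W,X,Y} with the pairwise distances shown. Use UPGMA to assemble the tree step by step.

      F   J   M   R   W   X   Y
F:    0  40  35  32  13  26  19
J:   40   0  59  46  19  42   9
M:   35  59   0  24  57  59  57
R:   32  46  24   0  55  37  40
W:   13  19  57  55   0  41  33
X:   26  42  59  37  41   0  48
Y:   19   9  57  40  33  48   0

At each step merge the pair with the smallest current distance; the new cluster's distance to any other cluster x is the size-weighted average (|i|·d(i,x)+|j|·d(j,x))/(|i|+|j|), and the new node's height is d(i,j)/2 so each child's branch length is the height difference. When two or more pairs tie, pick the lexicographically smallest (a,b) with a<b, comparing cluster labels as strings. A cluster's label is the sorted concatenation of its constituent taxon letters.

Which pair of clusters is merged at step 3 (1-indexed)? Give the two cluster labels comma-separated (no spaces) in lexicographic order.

M,R

iteration 1: select J,Y (d=9); attach at lengths (9/2, 9/2); label the merged cluster JY
  updated: d(F,JY)=59/2, d(JY,M)=58, d(JY,R)=43, d(JY,W)=26, d(JY,X)=45
iteration 2: select F,W (d=13); attach at lengths (13/2, 13/2); label the merged cluster FW
  updated: d(FW,JY)=111/4, d(FW,M)=46, d(FW,R)=87/2, d(FW,X)=67/2
iteration 3: select M,R (d=24); attach at lengths (12, 12); label the merged cluster MR
  updated: d(FW,MR)=179/4, d(JY,MR)=101/2, d(MR,X)=48
iteration 4: select FW,JY (d=111/4); attach at lengths (59/8, 75/8); label the merged cluster FJWY
  updated: d(FJWY,MR)=381/8, d(FJWY,X)=157/4
iteration 5: select FJWY,X (d=157/4); attach at lengths (23/4, 157/8); label the merged cluster FJWXY
  updated: d(FJWXY,MR)=477/10
iteration 6: select FJWXY,MR (d=477/10); attach at lengths (169/40, 237/20); label the merged cluster FJMRWXY
final tree: ((((F:13/2,W:13/2):59/8,(J:9/2,Y:9/2):75/8):23/4,X:157/8):169/40,(M:12,R:12):237/20)
total length: 521/5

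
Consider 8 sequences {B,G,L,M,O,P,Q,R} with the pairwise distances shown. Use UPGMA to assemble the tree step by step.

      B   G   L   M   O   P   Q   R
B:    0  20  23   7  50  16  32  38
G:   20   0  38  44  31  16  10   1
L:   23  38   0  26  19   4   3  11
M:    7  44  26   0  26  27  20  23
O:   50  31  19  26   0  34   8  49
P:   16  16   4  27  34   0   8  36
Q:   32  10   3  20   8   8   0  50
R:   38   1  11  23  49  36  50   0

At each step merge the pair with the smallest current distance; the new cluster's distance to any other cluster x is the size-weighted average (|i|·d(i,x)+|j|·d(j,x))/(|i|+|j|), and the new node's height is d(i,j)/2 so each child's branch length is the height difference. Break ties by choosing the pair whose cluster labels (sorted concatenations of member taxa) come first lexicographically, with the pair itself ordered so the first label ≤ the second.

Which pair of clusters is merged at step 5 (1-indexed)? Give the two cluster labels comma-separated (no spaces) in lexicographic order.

LPQ,O

1. join G+R (d=1) ⇒ GR; edges |G|=1/2, |R|=1/2
  updated: d(B,GR)=29, d(GR,L)=49/2, d(GR,M)=67/2, d(GR,O)=40, d(GR,P)=26, d(GR,Q)=30
2. join L+Q (d=3) ⇒ LQ; edges |L|=3/2, |Q|=3/2
  updated: d(B,LQ)=55/2, d(GR,LQ)=109/4, d(LQ,M)=23, d(LQ,O)=27/2, d(LQ,P)=6
3. join LQ+P (d=6) ⇒ LPQ; edges |LQ|=3/2, |P|=3
  updated: d(B,LPQ)=71/3, d(GR,LPQ)=161/6, d(LPQ,M)=73/3, d(LPQ,O)=61/3
4. join B+M (d=7) ⇒ BM; edges |B|=7/2, |M|=7/2
  updated: d(BM,GR)=125/4, d(BM,LPQ)=24, d(BM,O)=38
5. join LPQ+O (d=61/3) ⇒ LOPQ; edges |LPQ|=43/6, |O|=61/6
  updated: d(BM,LOPQ)=55/2, d(GR,LOPQ)=241/8
6. join BM+LOPQ (d=55/2) ⇒ BLMOPQ; edges |BM|=41/4, |LOPQ|=43/12
  updated: d(BLMOPQ,GR)=61/2
7. join BLMOPQ+GR (d=61/2) ⇒ BGLMOPQR; edges |BLMOPQ|=3/2, |GR|=59/4
final tree: (((B:7/2,M:7/2):41/4,(((L:3/2,Q:3/2):3/2,P:3):43/6,O:61/6):43/12):3/2,(G:1/2,R:1/2):59/4)
total length: 755/12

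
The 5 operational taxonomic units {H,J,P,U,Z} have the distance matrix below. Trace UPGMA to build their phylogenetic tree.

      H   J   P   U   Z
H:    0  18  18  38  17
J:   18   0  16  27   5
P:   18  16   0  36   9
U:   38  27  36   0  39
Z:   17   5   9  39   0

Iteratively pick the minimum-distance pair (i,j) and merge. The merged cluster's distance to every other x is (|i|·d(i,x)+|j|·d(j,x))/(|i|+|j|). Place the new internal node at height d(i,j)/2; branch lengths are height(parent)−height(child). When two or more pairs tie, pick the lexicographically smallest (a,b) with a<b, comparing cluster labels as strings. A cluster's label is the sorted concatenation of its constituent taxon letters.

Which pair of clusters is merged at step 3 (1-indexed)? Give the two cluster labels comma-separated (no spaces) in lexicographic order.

H,JPZ

iteration 1: select J,Z (d=5); attach at lengths (5/2, 5/2); label the merged cluster JZ
  updated: d(H,JZ)=35/2, d(JZ,P)=25/2, d(JZ,U)=33
iteration 2: select JZ,P (d=25/2); attach at lengths (15/4, 25/4); label the merged cluster JPZ
  updated: d(H,JPZ)=53/3, d(JPZ,U)=34
iteration 3: select H,JPZ (d=53/3); attach at lengths (53/6, 31/12); label the merged cluster HJPZ
  updated: d(HJPZ,U)=35
iteration 4: select HJPZ,U (d=35); attach at lengths (26/3, 35/2); label the merged cluster HJPUZ
final tree: ((H:53/6,((J:5/2,Z:5/2):15/4,P:25/4):31/12):26/3,U:35/2)
total length: 631/12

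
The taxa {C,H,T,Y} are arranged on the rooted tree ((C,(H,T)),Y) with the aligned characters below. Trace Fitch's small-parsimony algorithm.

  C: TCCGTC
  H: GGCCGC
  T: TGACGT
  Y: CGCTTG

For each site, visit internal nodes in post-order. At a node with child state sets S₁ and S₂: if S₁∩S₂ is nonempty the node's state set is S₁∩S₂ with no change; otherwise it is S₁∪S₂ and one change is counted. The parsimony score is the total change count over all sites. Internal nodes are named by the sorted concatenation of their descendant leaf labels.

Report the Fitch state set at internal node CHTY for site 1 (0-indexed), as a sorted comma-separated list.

site 0, node HT: H={G} ∪ T={T} → {G,T} (+1)
site 0, node CHT: C={T} ∩ HT={G,T} → {T} (+0)
site 0, node CHTY: CHT={T} ∪ Y={C} → {C,T} (+1)
site 1, node HT: H={G} ∩ T={G} → {G} (+0)
site 1, node CHT: C={C} ∪ HT={G} → {C,G} (+1)
site 1, node CHTY: CHT={C,G} ∩ Y={G} → {G} (+0)
site 2, node HT: H={C} ∪ T={A} → {A,C} (+1)
site 2, node CHT: C={C} ∩ HT={A,C} → {C} (+0)
site 2, node CHTY: CHT={C} ∩ Y={C} → {C} (+0)
site 3, node HT: H={C} ∩ T={C} → {C} (+0)
site 3, node CHT: C={G} ∪ HT={C} → {C,G} (+1)
site 3, node CHTY: CHT={C,G} ∪ Y={T} → {C,G,T} (+1)
site 4, node HT: H={G} ∩ T={G} → {G} (+0)
site 4, node CHT: C={T} ∪ HT={G} → {G,T} (+1)
site 4, node CHTY: CHT={G,T} ∩ Y={T} → {T} (+0)
site 5, node HT: H={C} ∪ T={T} → {C,T} (+1)
site 5, node CHT: C={C} ∩ HT={C,T} → {C} (+0)
site 5, node CHTY: CHT={C} ∪ Y={G} → {C,G} (+1)
per-site changes: [2, 1, 1, 2, 1, 2]; total = 9

G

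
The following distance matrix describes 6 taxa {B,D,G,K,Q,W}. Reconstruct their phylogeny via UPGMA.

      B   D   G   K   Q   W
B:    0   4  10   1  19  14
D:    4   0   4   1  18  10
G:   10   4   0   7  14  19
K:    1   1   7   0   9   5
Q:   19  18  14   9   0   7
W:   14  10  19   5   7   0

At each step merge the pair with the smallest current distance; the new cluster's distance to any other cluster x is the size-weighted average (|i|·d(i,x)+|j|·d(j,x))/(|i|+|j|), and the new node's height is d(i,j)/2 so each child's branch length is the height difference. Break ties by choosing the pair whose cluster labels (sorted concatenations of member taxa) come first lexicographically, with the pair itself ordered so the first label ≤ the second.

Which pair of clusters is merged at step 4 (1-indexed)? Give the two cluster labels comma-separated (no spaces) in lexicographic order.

1. join B+K (d=1) ⇒ BK; edges |B|=1/2, |K|=1/2
  updated: d(BK,D)=5/2, d(BK,G)=17/2, d(BK,Q)=14, d(BK,W)=19/2
2. join BK+D (d=5/2) ⇒ BDK; edges |BK|=3/4, |D|=5/4
  updated: d(BDK,G)=7, d(BDK,Q)=46/3, d(BDK,W)=29/3
3. join BDK+G (d=7) ⇒ BDGK; edges |BDK|=9/4, |G|=7/2
  updated: d(BDGK,Q)=15, d(BDGK,W)=12
4. join Q+W (d=7) ⇒ QW; edges |Q|=7/2, |W|=7/2
  updated: d(BDGK,QW)=27/2
5. join BDGK+QW (d=27/2) ⇒ BDGKQW; edges |BDGK|=13/4, |QW|=13/4
final tree: ((((B:1/2,K:1/2):3/4,D:5/4):9/4,G:7/2):13/4,(Q:7/2,W:7/2):13/4)
total length: 89/4

Q,W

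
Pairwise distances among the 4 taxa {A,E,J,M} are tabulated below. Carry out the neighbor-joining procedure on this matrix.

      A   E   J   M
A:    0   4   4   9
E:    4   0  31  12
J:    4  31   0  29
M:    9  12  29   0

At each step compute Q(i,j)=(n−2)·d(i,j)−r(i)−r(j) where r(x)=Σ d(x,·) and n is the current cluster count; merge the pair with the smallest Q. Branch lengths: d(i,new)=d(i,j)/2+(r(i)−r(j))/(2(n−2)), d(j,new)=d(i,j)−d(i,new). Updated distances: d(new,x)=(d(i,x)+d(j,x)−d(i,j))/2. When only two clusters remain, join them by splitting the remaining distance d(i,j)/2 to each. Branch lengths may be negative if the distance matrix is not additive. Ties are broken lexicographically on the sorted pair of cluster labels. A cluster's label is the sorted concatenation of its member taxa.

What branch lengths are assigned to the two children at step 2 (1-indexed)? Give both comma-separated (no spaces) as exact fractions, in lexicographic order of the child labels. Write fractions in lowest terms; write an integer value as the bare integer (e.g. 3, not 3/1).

41/4,21/4

1. join A+J (d=4, Q=-73) ⇒ AJ; edges |A|=-39/4, |J|=55/4
  updated: d(AJ,E)=31/2, d(AJ,M)=17
2. join AJ+E (d=31/2, Q=-89/2) ⇒ AEJ; edges |AJ|=41/4, |E|=21/4
  updated: d(AEJ,M)=27/4
3. join AEJ+M (d=27/4) ⇒ AEJM; edges |AEJ|=27/8, |M|=27/8
final tree: (((A:-39/4,J:55/4):41/4,E:21/4):27/8,M:27/8)
total length: 105/4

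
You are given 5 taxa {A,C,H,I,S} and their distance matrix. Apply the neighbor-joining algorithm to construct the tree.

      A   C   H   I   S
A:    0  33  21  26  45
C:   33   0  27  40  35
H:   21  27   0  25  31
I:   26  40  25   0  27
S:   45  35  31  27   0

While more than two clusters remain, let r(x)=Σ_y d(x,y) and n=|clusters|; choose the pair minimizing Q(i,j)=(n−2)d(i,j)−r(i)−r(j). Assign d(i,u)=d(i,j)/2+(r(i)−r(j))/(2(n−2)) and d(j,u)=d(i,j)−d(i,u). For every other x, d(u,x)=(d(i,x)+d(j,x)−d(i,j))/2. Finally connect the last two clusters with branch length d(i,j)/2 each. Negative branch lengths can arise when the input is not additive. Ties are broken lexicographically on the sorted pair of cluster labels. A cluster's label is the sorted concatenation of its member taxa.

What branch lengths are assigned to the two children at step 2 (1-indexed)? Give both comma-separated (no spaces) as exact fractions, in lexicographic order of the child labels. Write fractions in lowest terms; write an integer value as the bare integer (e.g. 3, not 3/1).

step 1: merge (I,S) at d=27, Q=-175; branch lengths I→61/6, S→101/6; new cluster IS
  updated: d(A,IS)=22, d(C,IS)=24, d(H,IS)=29/2
step 2: merge (A,H) at d=21, Q=-193/2; branch lengths A→111/8, H→57/8; new cluster AH
  updated: d(AH,C)=39/2, d(AH,IS)=31/4
step 3: merge (AH,C) at d=39/2, Q=-205/4; branch lengths AH→13/8, C→143/8; new cluster ACH
  updated: d(ACH,IS)=49/8
step 4: merge (ACH,IS) at d=49/8; branch lengths ACH→49/16, IS→49/16; new cluster ACHIS
final tree: (((A:111/8,H:57/8):13/8,C:143/8):49/16,(I:61/6,S:101/6):49/16)
total length: 589/8

111/8,57/8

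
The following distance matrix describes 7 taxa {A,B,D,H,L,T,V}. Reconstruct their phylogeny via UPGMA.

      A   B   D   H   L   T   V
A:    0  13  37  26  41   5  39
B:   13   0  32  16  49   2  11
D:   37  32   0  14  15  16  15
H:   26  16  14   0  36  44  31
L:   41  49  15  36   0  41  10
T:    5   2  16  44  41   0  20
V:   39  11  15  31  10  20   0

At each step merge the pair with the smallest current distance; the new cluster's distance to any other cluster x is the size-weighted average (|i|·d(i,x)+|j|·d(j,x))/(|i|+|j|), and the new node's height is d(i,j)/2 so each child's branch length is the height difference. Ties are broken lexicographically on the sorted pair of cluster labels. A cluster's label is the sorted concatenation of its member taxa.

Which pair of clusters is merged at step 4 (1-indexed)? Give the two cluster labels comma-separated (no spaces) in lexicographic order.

D,H

1. join B+T (d=2) ⇒ BT; edges |B|=1, |T|=1
  updated: d(A,BT)=9, d(BT,D)=24, d(BT,H)=30, d(BT,L)=45, d(BT,V)=31/2
2. join A+BT (d=9) ⇒ ABT; edges |A|=9/2, |BT|=7/2
  updated: d(ABT,D)=85/3, d(ABT,H)=86/3, d(ABT,L)=131/3, d(ABT,V)=70/3
3. join L+V (d=10) ⇒ LV; edges |L|=5, |V|=5
  updated: d(ABT,LV)=67/2, d(D,LV)=15, d(H,LV)=67/2
4. join D+H (d=14) ⇒ DH; edges |D|=7, |H|=7
  updated: d(ABT,DH)=57/2, d(DH,LV)=97/4
5. join DH+LV (d=97/4) ⇒ DHLV; edges |DH|=41/8, |LV|=57/8
  updated: d(ABT,DHLV)=31
6. join ABT+DHLV (d=31) ⇒ ABDHLTV; edges |ABT|=11, |DHLV|=27/8
final tree: ((A:9/2,(B:1,T:1):7/2):11,((D:7,H:7):41/8,(L:5,V:5):57/8):27/8)
total length: 485/8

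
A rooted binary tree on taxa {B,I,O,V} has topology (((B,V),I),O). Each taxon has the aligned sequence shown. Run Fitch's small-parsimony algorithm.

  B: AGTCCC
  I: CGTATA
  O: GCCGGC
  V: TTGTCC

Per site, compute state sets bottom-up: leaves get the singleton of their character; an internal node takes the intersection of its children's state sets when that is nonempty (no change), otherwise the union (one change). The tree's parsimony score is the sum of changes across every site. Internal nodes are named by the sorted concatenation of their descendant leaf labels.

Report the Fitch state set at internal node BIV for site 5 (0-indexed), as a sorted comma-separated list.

site 0, node BV: B={A} ∪ V={T} → {A,T} (+1)
site 0, node BIV: BV={A,T} ∪ I={C} → {A,C,T} (+1)
site 0, node BIOV: BIV={A,C,T} ∪ O={G} → {A,C,G,T} (+1)
site 1, node BV: B={G} ∪ V={T} → {G,T} (+1)
site 1, node BIV: BV={G,T} ∩ I={G} → {G} (+0)
site 1, node BIOV: BIV={G} ∪ O={C} → {C,G} (+1)
site 2, node BV: B={T} ∪ V={G} → {G,T} (+1)
site 2, node BIV: BV={G,T} ∩ I={T} → {T} (+0)
site 2, node BIOV: BIV={T} ∪ O={C} → {C,T} (+1)
site 3, node BV: B={C} ∪ V={T} → {C,T} (+1)
site 3, node BIV: BV={C,T} ∪ I={A} → {A,C,T} (+1)
site 3, node BIOV: BIV={A,C,T} ∪ O={G} → {A,C,G,T} (+1)
site 4, node BV: B={C} ∩ V={C} → {C} (+0)
site 4, node BIV: BV={C} ∪ I={T} → {C,T} (+1)
site 4, node BIOV: BIV={C,T} ∪ O={G} → {C,G,T} (+1)
site 5, node BV: B={C} ∩ V={C} → {C} (+0)
site 5, node BIV: BV={C} ∪ I={A} → {A,C} (+1)
site 5, node BIOV: BIV={A,C} ∩ O={C} → {C} (+0)
per-site changes: [3, 2, 2, 3, 2, 1]; total = 13

A,C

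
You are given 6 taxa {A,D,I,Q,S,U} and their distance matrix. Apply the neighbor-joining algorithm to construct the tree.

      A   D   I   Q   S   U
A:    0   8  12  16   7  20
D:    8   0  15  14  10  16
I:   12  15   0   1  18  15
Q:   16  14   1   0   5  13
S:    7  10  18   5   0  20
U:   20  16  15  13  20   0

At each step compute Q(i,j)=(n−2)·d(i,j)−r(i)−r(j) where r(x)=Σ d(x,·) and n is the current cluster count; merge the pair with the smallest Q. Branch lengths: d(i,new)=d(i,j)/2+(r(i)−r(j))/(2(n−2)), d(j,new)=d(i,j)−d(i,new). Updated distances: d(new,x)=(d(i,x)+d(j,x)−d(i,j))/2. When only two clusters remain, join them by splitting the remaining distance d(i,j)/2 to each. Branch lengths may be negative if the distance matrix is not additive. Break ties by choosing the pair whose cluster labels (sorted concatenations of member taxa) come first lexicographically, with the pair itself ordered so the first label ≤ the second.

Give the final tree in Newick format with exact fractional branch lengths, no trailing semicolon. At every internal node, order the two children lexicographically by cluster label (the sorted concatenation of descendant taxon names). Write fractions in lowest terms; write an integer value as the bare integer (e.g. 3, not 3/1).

(((A:53/16,S:59/16):25/16,D:63/16):69/32,((I:2,Q:-1):23/6,U:29/3):69/32)

iteration 1: select I,Q (d=1, Q=-106); attach at lengths (2, -1); label the merged cluster IQ
  updated: d(A,IQ)=27/2, d(D,IQ)=14, d(IQ,S)=11, d(IQ,U)=27/2
iteration 2: select IQ,U (d=27/2, Q=-81); attach at lengths (23/6, 29/3); label the merged cluster IQU
  updated: d(A,IQU)=10, d(D,IQU)=33/4, d(IQU,S)=35/4
iteration 3: select A,S (d=7, Q=-147/4); attach at lengths (53/16, 59/16); label the merged cluster AS
  updated: d(AS,D)=11/2, d(AS,IQU)=47/8
iteration 4: select AS,D (d=11/2, Q=-157/8); attach at lengths (25/16, 63/16); label the merged cluster ADS
  updated: d(ADS,IQU)=69/16
iteration 5: select ADS,IQU (d=69/16); attach at lengths (69/32, 69/32); label the merged cluster ADIQSU
final tree: (((A:53/16,S:59/16):25/16,D:63/16):69/32,((I:2,Q:-1):23/6,U:29/3):69/32)
total length: 501/16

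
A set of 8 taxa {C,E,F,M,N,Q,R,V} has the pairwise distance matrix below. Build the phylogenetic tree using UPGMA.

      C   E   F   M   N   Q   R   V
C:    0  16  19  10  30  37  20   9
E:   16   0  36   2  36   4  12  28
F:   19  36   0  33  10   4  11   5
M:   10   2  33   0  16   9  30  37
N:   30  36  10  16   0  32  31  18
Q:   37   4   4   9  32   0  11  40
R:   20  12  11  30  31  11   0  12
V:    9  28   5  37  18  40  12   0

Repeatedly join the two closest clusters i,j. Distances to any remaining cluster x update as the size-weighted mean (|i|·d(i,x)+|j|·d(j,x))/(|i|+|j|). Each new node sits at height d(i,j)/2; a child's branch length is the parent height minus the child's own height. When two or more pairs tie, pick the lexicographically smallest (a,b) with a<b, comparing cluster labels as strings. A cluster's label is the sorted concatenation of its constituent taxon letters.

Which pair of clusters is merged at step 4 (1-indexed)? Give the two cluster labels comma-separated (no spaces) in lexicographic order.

FQ,R

1. join E+M (d=2) ⇒ EM; edges |E|=1, |M|=1
  updated: d(C,EM)=13, d(EM,F)=69/2, d(EM,N)=26, d(EM,Q)=13/2, d(EM,R)=21, d(EM,V)=65/2
2. join F+Q (d=4) ⇒ FQ; edges |F|=2, |Q|=2
  updated: d(C,FQ)=28, d(EM,FQ)=41/2, d(FQ,N)=21, d(FQ,R)=11, d(FQ,V)=45/2
3. join C+V (d=9) ⇒ CV; edges |C|=9/2, |V|=9/2
  updated: d(CV,EM)=91/4, d(CV,FQ)=101/4, d(CV,N)=24, d(CV,R)=16
4. join FQ+R (d=11) ⇒ FQR; edges |FQ|=7/2, |R|=11/2
  updated: d(CV,FQR)=133/6, d(EM,FQR)=62/3, d(FQR,N)=73/3
5. join EM+FQR (d=62/3) ⇒ EFMQR; edges |EM|=28/3, |FQR|=29/6
  updated: d(CV,EFMQR)=112/5, d(EFMQR,N)=25
6. join CV+EFMQR (d=112/5) ⇒ CEFMQRV; edges |CV|=67/10, |EFMQR|=13/15
  updated: d(CEFMQRV,N)=173/7
7. join CEFMQRV+N (d=173/7) ⇒ CEFMNQRV; edges |CEFMQRV|=81/70, |N|=173/14
final tree: (((C:9/2,V:9/2):67/10,((E:1,M:1):28/3,((F:2,Q:2):7/2,R:11/2):29/6):13/15):81/70,N:173/14)
total length: 6221/105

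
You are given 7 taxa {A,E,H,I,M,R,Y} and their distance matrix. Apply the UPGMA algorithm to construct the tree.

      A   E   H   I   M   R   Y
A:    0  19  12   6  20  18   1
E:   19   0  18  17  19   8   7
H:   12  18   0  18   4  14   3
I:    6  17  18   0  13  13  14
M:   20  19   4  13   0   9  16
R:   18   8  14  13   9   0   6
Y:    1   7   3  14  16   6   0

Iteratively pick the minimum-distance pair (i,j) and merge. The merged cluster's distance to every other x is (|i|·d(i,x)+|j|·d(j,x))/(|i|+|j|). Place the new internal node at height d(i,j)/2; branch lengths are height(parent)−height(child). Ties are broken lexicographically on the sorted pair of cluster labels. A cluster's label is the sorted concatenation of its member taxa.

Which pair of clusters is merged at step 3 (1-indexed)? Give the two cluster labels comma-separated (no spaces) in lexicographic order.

E,R

1. join A+Y (d=1) ⇒ AY; edges |A|=1/2, |Y|=1/2
  updated: d(AY,E)=13, d(AY,H)=15/2, d(AY,I)=10, d(AY,M)=18, d(AY,R)=12
2. join H+M (d=4) ⇒ HM; edges |H|=2, |M|=2
  updated: d(AY,HM)=51/4, d(E,HM)=37/2, d(HM,I)=31/2, d(HM,R)=23/2
3. join E+R (d=8) ⇒ ER; edges |E|=4, |R|=4
  updated: d(AY,ER)=25/2, d(ER,HM)=15, d(ER,I)=15
4. join AY+I (d=10) ⇒ AIY; edges |AY|=9/2, |I|=5
  updated: d(AIY,ER)=40/3, d(AIY,HM)=41/3
5. join AIY+ER (d=40/3) ⇒ AEIRY; edges |AIY|=5/3, |ER|=8/3
  updated: d(AEIRY,HM)=71/5
6. join AEIRY+HM (d=71/5) ⇒ AEHIMRY; edges |AEIRY|=13/30, |HM|=51/10
final tree: ((((A:1/2,Y:1/2):9/2,I:5):5/3,(E:4,R:4):8/3):13/30,(H:2,M:2):51/10)
total length: 971/30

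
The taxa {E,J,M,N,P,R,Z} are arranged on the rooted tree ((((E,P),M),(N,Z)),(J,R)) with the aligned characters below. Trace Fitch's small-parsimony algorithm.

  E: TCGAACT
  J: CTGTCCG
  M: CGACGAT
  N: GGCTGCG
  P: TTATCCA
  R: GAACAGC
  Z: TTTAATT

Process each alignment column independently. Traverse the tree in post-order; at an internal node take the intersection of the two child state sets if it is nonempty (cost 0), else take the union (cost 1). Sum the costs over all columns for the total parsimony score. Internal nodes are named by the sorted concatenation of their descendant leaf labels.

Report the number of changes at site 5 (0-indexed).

[col 0] EP: children E:{T}, P:{T} ∩→ {T}; cost 0
[col 0] EMP: children EP:{T}, M:{C} ∪→ {C,T}; cost 1
[col 0] NZ: children N:{G}, Z:{T} ∪→ {G,T}; cost 1
[col 0] EMNPZ: children EMP:{C,T}, NZ:{G,T} ∩→ {T}; cost 0
[col 0] JR: children J:{C}, R:{G} ∪→ {C,G}; cost 1
[col 0] EJMNPRZ: children EMNPZ:{T}, JR:{C,G} ∪→ {C,G,T}; cost 1
[col 1] EP: children E:{C}, P:{T} ∪→ {C,T}; cost 1
[col 1] EMP: children EP:{C,T}, M:{G} ∪→ {C,G,T}; cost 1
[col 1] NZ: children N:{G}, Z:{T} ∪→ {G,T}; cost 1
[col 1] EMNPZ: children EMP:{C,G,T}, NZ:{G,T} ∩→ {G,T}; cost 0
[col 1] JR: children J:{T}, R:{A} ∪→ {A,T}; cost 1
[col 1] EJMNPRZ: children EMNPZ:{G,T}, JR:{A,T} ∩→ {T}; cost 0
[col 2] EP: children E:{G}, P:{A} ∪→ {A,G}; cost 1
[col 2] EMP: children EP:{A,G}, M:{A} ∩→ {A}; cost 0
[col 2] NZ: children N:{C}, Z:{T} ∪→ {C,T}; cost 1
[col 2] EMNPZ: children EMP:{A}, NZ:{C,T} ∪→ {A,C,T}; cost 1
[col 2] JR: children J:{G}, R:{A} ∪→ {A,G}; cost 1
[col 2] EJMNPRZ: children EMNPZ:{A,C,T}, JR:{A,G} ∩→ {A}; cost 0
[col 3] EP: children E:{A}, P:{T} ∪→ {A,T}; cost 1
[col 3] EMP: children EP:{A,T}, M:{C} ∪→ {A,C,T}; cost 1
[col 3] NZ: children N:{T}, Z:{A} ∪→ {A,T}; cost 1
[col 3] EMNPZ: children EMP:{A,C,T}, NZ:{A,T} ∩→ {A,T}; cost 0
[col 3] JR: children J:{T}, R:{C} ∪→ {C,T}; cost 1
[col 3] EJMNPRZ: children EMNPZ:{A,T}, JR:{C,T} ∩→ {T}; cost 0
[col 4] EP: children E:{A}, P:{C} ∪→ {A,C}; cost 1
[col 4] EMP: children EP:{A,C}, M:{G} ∪→ {A,C,G}; cost 1
[col 4] NZ: children N:{G}, Z:{A} ∪→ {A,G}; cost 1
[col 4] EMNPZ: children EMP:{A,C,G}, NZ:{A,G} ∩→ {A,G}; cost 0
[col 4] JR: children J:{C}, R:{A} ∪→ {A,C}; cost 1
[col 4] EJMNPRZ: children EMNPZ:{A,G}, JR:{A,C} ∩→ {A}; cost 0
[col 5] EP: children E:{C}, P:{C} ∩→ {C}; cost 0
[col 5] EMP: children EP:{C}, M:{A} ∪→ {A,C}; cost 1
[col 5] NZ: children N:{C}, Z:{T} ∪→ {C,T}; cost 1
[col 5] EMNPZ: children EMP:{A,C}, NZ:{C,T} ∩→ {C}; cost 0
[col 5] JR: children J:{C}, R:{G} ∪→ {C,G}; cost 1
[col 5] EJMNPRZ: children EMNPZ:{C}, JR:{C,G} ∩→ {C}; cost 0
[col 6] EP: children E:{T}, P:{A} ∪→ {A,T}; cost 1
[col 6] EMP: children EP:{A,T}, M:{T} ∩→ {T}; cost 0
[col 6] NZ: children N:{G}, Z:{T} ∪→ {G,T}; cost 1
[col 6] EMNPZ: children EMP:{T}, NZ:{G,T} ∩→ {T}; cost 0
[col 6] JR: children J:{G}, R:{C} ∪→ {C,G}; cost 1
[col 6] EJMNPRZ: children EMNPZ:{T}, JR:{C,G} ∪→ {C,G,T}; cost 1
per-site changes: [4, 4, 4, 4, 4, 3, 4]; total = 27

3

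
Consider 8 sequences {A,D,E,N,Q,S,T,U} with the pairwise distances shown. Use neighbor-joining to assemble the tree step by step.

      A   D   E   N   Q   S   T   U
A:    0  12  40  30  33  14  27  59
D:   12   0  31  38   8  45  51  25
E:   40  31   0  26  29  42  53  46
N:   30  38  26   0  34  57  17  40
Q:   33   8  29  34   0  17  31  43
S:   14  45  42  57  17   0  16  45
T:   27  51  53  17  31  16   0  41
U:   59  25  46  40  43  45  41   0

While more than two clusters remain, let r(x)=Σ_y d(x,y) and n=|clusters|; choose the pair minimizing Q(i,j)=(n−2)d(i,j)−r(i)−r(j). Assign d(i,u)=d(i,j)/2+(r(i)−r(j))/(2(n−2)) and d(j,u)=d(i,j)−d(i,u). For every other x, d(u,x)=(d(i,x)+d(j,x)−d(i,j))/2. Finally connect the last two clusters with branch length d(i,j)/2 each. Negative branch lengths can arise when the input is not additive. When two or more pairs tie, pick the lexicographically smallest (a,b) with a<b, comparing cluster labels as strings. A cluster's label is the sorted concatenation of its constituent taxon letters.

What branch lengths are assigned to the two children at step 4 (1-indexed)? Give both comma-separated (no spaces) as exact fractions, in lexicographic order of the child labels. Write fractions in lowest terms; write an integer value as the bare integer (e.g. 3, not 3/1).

63/8,73/8

step 1: merge (N,T) at d=17, Q=-376; branch lengths N→9, T→8; new cluster NT
  updated: d(A,NT)=20, d(D,NT)=36, d(E,NT)=31, d(NT,Q)=24, d(NT,S)=28, d(NT,U)=32
step 2: merge (A,S) at d=14, Q=-299; branch lengths A→57/10, S→83/10; new cluster AS
  updated: d(AS,D)=43/2, d(AS,E)=34, d(AS,NT)=17, d(AS,Q)=18, d(AS,U)=45
step 3: merge (D,U) at d=25, Q=-425/2; branch lengths D→61/16, U→339/16; new cluster DU
  updated: d(AS,DU)=83/4, d(DU,E)=26, d(DU,NT)=43/2, d(DU,Q)=13
step 4: merge (AS,NT) at d=17, Q=-529/4; branch lengths AS→63/8, NT→73/8; new cluster ANST
  updated: d(ANST,DU)=101/8, d(ANST,E)=24, d(ANST,Q)=25/2
step 5: merge (ANST,E) at d=24, Q=-641/8; branch lengths ANST→145/32, E→623/32; new cluster AENST
  updated: d(AENST,DU)=117/16, d(AENST,Q)=35/4
step 6: merge (AENST,DU) at d=117/16, Q=-465/16; branch lengths AENST→49/32, DU→185/32; new cluster ADENSTU
  updated: d(ADENSTU,Q)=231/32
step 7: merge (ADENSTU,Q) at d=231/32; branch lengths ADENSTU→231/64, Q→231/64; new cluster ADENQSTU
final tree: (((((A:57/10,S:83/10):63/8,(N:9,T:8):73/8):145/32,E:623/32):49/32,(D:61/16,U:339/16):185/32):231/64,Q:231/64)
total length: 3569/32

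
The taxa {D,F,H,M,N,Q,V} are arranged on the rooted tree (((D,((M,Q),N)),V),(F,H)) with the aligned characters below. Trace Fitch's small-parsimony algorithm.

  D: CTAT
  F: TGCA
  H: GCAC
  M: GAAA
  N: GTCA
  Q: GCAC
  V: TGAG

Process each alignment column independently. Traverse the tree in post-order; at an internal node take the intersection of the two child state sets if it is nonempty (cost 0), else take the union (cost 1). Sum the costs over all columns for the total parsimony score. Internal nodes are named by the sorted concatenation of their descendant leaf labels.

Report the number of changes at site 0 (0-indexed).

[col 0] MQ: children M:{G}, Q:{G} ∩→ {G}; cost 0
[col 0] MNQ: children MQ:{G}, N:{G} ∩→ {G}; cost 0
[col 0] DMNQ: children D:{C}, MNQ:{G} ∪→ {C,G}; cost 1
[col 0] DMNQV: children DMNQ:{C,G}, V:{T} ∪→ {C,G,T}; cost 1
[col 0] FH: children F:{T}, H:{G} ∪→ {G,T}; cost 1
[col 0] DFHMNQV: children DMNQV:{C,G,T}, FH:{G,T} ∩→ {G,T}; cost 0
[col 1] MQ: children M:{A}, Q:{C} ∪→ {A,C}; cost 1
[col 1] MNQ: children MQ:{A,C}, N:{T} ∪→ {A,C,T}; cost 1
[col 1] DMNQ: children D:{T}, MNQ:{A,C,T} ∩→ {T}; cost 0
[col 1] DMNQV: children DMNQ:{T}, V:{G} ∪→ {G,T}; cost 1
[col 1] FH: children F:{G}, H:{C} ∪→ {C,G}; cost 1
[col 1] DFHMNQV: children DMNQV:{G,T}, FH:{C,G} ∩→ {G}; cost 0
[col 2] MQ: children M:{A}, Q:{A} ∩→ {A}; cost 0
[col 2] MNQ: children MQ:{A}, N:{C} ∪→ {A,C}; cost 1
[col 2] DMNQ: children D:{A}, MNQ:{A,C} ∩→ {A}; cost 0
[col 2] DMNQV: children DMNQ:{A}, V:{A} ∩→ {A}; cost 0
[col 2] FH: children F:{C}, H:{A} ∪→ {A,C}; cost 1
[col 2] DFHMNQV: children DMNQV:{A}, FH:{A,C} ∩→ {A}; cost 0
[col 3] MQ: children M:{A}, Q:{C} ∪→ {A,C}; cost 1
[col 3] MNQ: children MQ:{A,C}, N:{A} ∩→ {A}; cost 0
[col 3] DMNQ: children D:{T}, MNQ:{A} ∪→ {A,T}; cost 1
[col 3] DMNQV: children DMNQ:{A,T}, V:{G} ∪→ {A,G,T}; cost 1
[col 3] FH: children F:{A}, H:{C} ∪→ {A,C}; cost 1
[col 3] DFHMNQV: children DMNQV:{A,G,T}, FH:{A,C} ∩→ {A}; cost 0
per-site changes: [3, 4, 2, 4]; total = 13

3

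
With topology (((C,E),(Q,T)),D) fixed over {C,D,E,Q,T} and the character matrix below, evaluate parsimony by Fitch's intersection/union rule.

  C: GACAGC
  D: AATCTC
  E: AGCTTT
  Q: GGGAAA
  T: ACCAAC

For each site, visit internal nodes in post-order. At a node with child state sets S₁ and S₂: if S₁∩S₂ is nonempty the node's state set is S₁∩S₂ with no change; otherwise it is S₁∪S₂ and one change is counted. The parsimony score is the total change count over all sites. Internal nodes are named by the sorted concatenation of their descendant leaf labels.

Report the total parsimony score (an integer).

site 0, node CE: C={G} ∪ E={A} → {A,G} (+1)
site 0, node QT: Q={G} ∪ T={A} → {A,G} (+1)
site 0, node CEQT: CE={A,G} ∩ QT={A,G} → {A,G} (+0)
site 0, node CDEQT: CEQT={A,G} ∩ D={A} → {A} (+0)
site 1, node CE: C={A} ∪ E={G} → {A,G} (+1)
site 1, node QT: Q={G} ∪ T={C} → {C,G} (+1)
site 1, node CEQT: CE={A,G} ∩ QT={C,G} → {G} (+0)
site 1, node CDEQT: CEQT={G} ∪ D={A} → {A,G} (+1)
site 2, node CE: C={C} ∩ E={C} → {C} (+0)
site 2, node QT: Q={G} ∪ T={C} → {C,G} (+1)
site 2, node CEQT: CE={C} ∩ QT={C,G} → {C} (+0)
site 2, node CDEQT: CEQT={C} ∪ D={T} → {C,T} (+1)
site 3, node CE: C={A} ∪ E={T} → {A,T} (+1)
site 3, node QT: Q={A} ∩ T={A} → {A} (+0)
site 3, node CEQT: CE={A,T} ∩ QT={A} → {A} (+0)
site 3, node CDEQT: CEQT={A} ∪ D={C} → {A,C} (+1)
site 4, node CE: C={G} ∪ E={T} → {G,T} (+1)
site 4, node QT: Q={A} ∩ T={A} → {A} (+0)
site 4, node CEQT: CE={G,T} ∪ QT={A} → {A,G,T} (+1)
site 4, node CDEQT: CEQT={A,G,T} ∩ D={T} → {T} (+0)
site 5, node CE: C={C} ∪ E={T} → {C,T} (+1)
site 5, node QT: Q={A} ∪ T={C} → {A,C} (+1)
site 5, node CEQT: CE={C,T} ∩ QT={A,C} → {C} (+0)
site 5, node CDEQT: CEQT={C} ∩ D={C} → {C} (+0)
per-site changes: [2, 3, 2, 2, 2, 2]; total = 13

13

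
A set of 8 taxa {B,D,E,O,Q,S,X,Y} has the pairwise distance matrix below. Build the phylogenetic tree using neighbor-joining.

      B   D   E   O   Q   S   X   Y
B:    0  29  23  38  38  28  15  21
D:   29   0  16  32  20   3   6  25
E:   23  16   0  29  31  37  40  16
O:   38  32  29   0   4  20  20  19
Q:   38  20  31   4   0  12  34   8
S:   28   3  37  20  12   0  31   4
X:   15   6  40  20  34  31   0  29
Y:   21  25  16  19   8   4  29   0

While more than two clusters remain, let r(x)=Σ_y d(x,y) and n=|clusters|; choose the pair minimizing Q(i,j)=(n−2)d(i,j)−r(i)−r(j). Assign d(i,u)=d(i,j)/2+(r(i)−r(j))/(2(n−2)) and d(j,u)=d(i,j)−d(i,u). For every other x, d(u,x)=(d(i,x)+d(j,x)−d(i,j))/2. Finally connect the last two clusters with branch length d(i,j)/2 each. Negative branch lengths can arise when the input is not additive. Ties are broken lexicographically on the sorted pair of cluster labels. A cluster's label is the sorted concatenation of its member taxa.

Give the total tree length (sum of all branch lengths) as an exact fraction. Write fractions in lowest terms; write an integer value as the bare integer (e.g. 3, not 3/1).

537/8

step 1: merge (O,Q) at d=4, Q=-285; branch lengths O→13/4, Q→3/4; new cluster OQ
  updated: d(B,OQ)=36, d(D,OQ)=24, d(E,OQ)=28, d(OQ,S)=14, d(OQ,X)=25, d(OQ,Y)=23/2
step 2: merge (B,X) at d=15, Q=-223; branch lengths B→81/10, X→69/10; new cluster BX
  updated: d(BX,D)=10, d(BX,E)=24, d(BX,OQ)=23, d(BX,S)=22, d(BX,Y)=35/2
step 3: merge (D,S) at d=3, Q=-146; branch lengths D→5/4, S→7/4; new cluster DS
  updated: d(BX,DS)=29/2, d(DS,E)=25, d(DS,OQ)=35/2, d(DS,Y)=13
step 4: merge (BX,DS) at d=29/2, Q=-211/2; branch lengths BX→35/4, DS→23/4; new cluster BDSX
  updated: d(BDSX,E)=69/4, d(BDSX,OQ)=13, d(BDSX,Y)=8
step 5: merge (BDSX,E) at d=69/4, Q=-65; branch lengths BDSX→23/8, E→115/8; new cluster BDESX
  updated: d(BDESX,OQ)=95/8, d(BDESX,Y)=27/8
step 6: merge (BDESX,OQ) at d=95/8, Q=-107/4; branch lengths BDESX→15/8, OQ→10; new cluster BDEOQSX
  updated: d(BDEOQSX,Y)=3/2
step 7: merge (BDEOQSX,Y) at d=3/2; branch lengths BDEOQSX→3/4, Y→3/4; new cluster BDEOQSXY
final tree: (((((B:81/10,X:69/10):35/4,(D:5/4,S:7/4):23/4):23/8,E:115/8):15/8,(O:13/4,Q:3/4):10):3/4,Y:3/4)
total length: 537/8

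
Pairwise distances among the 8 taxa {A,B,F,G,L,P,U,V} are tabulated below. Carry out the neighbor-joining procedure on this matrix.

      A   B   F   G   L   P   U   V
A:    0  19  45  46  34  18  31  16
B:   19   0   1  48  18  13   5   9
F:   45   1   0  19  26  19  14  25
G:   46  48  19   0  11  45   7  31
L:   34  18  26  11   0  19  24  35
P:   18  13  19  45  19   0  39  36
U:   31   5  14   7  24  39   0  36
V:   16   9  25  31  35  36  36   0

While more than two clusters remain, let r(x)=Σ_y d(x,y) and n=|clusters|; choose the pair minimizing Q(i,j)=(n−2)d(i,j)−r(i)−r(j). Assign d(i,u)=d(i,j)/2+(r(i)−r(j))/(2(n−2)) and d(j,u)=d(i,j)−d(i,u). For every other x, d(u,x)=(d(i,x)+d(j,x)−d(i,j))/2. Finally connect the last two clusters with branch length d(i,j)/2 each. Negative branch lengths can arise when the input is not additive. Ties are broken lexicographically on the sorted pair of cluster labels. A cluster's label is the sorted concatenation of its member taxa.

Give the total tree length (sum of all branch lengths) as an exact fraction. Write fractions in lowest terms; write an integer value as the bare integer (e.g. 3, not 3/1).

step 1: merge (G,U) at d=7, Q=-321; branch lengths G→31/4, U→-3/4; new cluster GU
  updated: d(A,GU)=35, d(B,GU)=23, d(F,GU)=13, d(GU,L)=14, d(GU,P)=77/2, d(GU,V)=30
step 2: merge (A,V) at d=16, Q=-238; branch lengths A→48/5, V→32/5; new cluster AV
  updated: d(AV,B)=6, d(AV,F)=27, d(AV,GU)=49/2, d(AV,L)=53/2, d(AV,P)=19
step 3: merge (GU,L) at d=14, Q=-321/2; branch lengths GU→131/16, L→93/16; new cluster GLU
  updated: d(AV,GLU)=37/2, d(B,GLU)=27/2, d(F,GLU)=25/2, d(GLU,P)=87/4
step 4: merge (B,F) at d=1, Q=-90; branch lengths B→-23/6, F→29/6; new cluster BF
  updated: d(AV,BF)=16, d(BF,GLU)=25/2, d(BF,P)=31/2
step 5: merge (AV,P) at d=19, Q=-287/4; branch lengths AV→141/16, P→163/16; new cluster APV
  updated: d(APV,BF)=25/4, d(APV,GLU)=85/8
step 6: merge (APV,BF) at d=25/4, Q=-235/8; branch lengths APV→35/16, BF→65/16; new cluster ABFPV
  updated: d(ABFPV,GLU)=135/16
step 7: merge (ABFPV,GLU) at d=135/16; branch lengths ABFPV→135/32, GLU→135/32; new cluster ABFGLPUV
final tree: ((((A:48/5,V:32/5):141/16,P:163/16):35/16,(B:-23/6,F:29/6):65/16):135/32,((G:31/4,U:-3/4):131/16,L:93/16):135/32)
total length: 1147/16

1147/16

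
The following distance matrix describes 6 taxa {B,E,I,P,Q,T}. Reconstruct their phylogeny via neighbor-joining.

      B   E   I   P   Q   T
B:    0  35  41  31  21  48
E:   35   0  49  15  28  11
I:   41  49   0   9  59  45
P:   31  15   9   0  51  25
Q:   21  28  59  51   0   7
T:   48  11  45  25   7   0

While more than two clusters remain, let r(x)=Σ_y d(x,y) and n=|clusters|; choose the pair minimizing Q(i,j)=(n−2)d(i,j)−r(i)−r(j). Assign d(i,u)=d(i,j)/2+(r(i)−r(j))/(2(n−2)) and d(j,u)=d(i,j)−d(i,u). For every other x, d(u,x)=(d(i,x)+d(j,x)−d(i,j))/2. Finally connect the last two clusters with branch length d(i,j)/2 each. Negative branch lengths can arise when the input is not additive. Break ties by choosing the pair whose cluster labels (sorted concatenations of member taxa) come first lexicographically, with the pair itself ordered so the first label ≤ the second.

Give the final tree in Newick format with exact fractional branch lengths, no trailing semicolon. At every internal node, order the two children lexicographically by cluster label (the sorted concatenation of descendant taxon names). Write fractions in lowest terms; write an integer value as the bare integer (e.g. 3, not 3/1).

(((B:129/8,(I:27/2,P:-9/2):123/8):71/8,E:53/8):75/16,(Q:31/6,T:11/6):75/16)

iteration 1: select I,P (d=9, Q=-298); attach at lengths (27/2, -9/2); label the merged cluster IP
  updated: d(B,IP)=63/2, d(E,IP)=55/2, d(IP,Q)=101/2, d(IP,T)=61/2
iteration 2: select Q,T (d=7, Q=-182); attach at lengths (31/6, 11/6); label the merged cluster QT
  updated: d(B,QT)=31, d(E,QT)=16, d(IP,QT)=37
iteration 3: select B,IP (d=63/2, Q=-261/2); attach at lengths (129/8, 123/8); label the merged cluster BIP
  updated: d(BIP,E)=31/2, d(BIP,QT)=73/4
iteration 4: select BIP,E (d=31/2, Q=-199/4); attach at lengths (71/8, 53/8); label the merged cluster BEIP
  updated: d(BEIP,QT)=75/8
iteration 5: select BEIP,QT (d=75/8); attach at lengths (75/16, 75/16); label the merged cluster BEIPQT
final tree: (((B:129/8,(I:27/2,P:-9/2):123/8):71/8,E:53/8):75/16,(Q:31/6,T:11/6):75/16)
total length: 579/8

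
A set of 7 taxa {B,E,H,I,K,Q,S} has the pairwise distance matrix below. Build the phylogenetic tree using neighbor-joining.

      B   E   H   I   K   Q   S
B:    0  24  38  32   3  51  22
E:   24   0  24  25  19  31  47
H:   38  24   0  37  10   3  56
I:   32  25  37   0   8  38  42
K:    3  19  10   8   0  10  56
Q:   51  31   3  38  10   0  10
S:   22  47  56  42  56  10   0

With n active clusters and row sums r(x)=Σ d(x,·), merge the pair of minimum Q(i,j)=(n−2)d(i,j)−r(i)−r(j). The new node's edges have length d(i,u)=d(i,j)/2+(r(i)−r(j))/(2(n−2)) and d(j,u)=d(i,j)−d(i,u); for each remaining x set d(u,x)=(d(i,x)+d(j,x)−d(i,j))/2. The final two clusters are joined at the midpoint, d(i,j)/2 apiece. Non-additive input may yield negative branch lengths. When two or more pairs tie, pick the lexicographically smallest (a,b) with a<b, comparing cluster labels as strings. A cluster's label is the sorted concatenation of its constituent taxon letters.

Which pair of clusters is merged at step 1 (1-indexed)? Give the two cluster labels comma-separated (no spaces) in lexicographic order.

Q,S

step 1: merge (Q,S) at d=10, Q=-326; branch lengths Q→-4, S→14; new cluster QS
  updated: d(B,QS)=63/2, d(E,QS)=34, d(H,QS)=49/2, d(I,QS)=35, d(K,QS)=28
step 2: merge (H,QS) at d=49/2, Q=-377/2; branch lengths H→157/16, QS→235/16; new cluster HQS
  updated: d(B,HQS)=45/2, d(E,HQS)=67/4, d(HQS,I)=95/4, d(HQS,K)=27/4
step 3: merge (B,K) at d=3, Q=-437/4; branch lengths B→215/24, K→-143/24; new cluster BK
  updated: d(BK,E)=20, d(BK,HQS)=105/8, d(BK,I)=37/2
step 4: merge (BK,I) at d=37/2, Q=-655/8; branch lengths BK→171/32, I→421/32; new cluster BIK
  updated: d(BIK,E)=53/4, d(BIK,HQS)=147/16
step 5: merge (BIK,E) at d=53/4, Q=-627/16; branch lengths BIK→91/32, E→333/32; new cluster BEIK
  updated: d(BEIK,HQS)=203/32
step 6: merge (BEIK,HQS) at d=203/32; branch lengths BEIK→203/64, HQS→203/64; new cluster BEHIKQS
final tree: ((((B:215/24,K:-143/24):171/32,I:421/32):91/32,E:333/32):203/64,(H:157/16,(Q:-4,S:14):235/16):203/64)
total length: 2419/32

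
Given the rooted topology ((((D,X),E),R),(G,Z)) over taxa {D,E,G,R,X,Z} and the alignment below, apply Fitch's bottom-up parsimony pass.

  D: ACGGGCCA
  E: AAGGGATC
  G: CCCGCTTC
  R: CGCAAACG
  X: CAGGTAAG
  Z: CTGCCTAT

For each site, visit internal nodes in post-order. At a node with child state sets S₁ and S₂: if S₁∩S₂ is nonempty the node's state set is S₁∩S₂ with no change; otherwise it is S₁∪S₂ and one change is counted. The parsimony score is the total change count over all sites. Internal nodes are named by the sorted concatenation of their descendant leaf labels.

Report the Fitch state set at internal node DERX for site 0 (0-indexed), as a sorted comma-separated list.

A,C

DX@0: {A} ∪ {C} = {A,C} (union, +1)
DEX@0: {A,C} ∩ {A} = {A} (intersection, +0)
DERX@0: {A} ∪ {C} = {A,C} (union, +1)
GZ@0: {C} ∩ {C} = {C} (intersection, +0)
DEGRXZ@0: {A,C} ∩ {C} = {C} (intersection, +0)
DX@1: {C} ∪ {A} = {A,C} (union, +1)
DEX@1: {A,C} ∩ {A} = {A} (intersection, +0)
DERX@1: {A} ∪ {G} = {A,G} (union, +1)
GZ@1: {C} ∪ {T} = {C,T} (union, +1)
DEGRXZ@1: {A,G} ∪ {C,T} = {A,C,G,T} (union, +1)
DX@2: {G} ∩ {G} = {G} (intersection, +0)
DEX@2: {G} ∩ {G} = {G} (intersection, +0)
DERX@2: {G} ∪ {C} = {C,G} (union, +1)
GZ@2: {C} ∪ {G} = {C,G} (union, +1)
DEGRXZ@2: {C,G} ∩ {C,G} = {C,G} (intersection, +0)
DX@3: {G} ∩ {G} = {G} (intersection, +0)
DEX@3: {G} ∩ {G} = {G} (intersection, +0)
DERX@3: {G} ∪ {A} = {A,G} (union, +1)
GZ@3: {G} ∪ {C} = {C,G} (union, +1)
DEGRXZ@3: {A,G} ∩ {C,G} = {G} (intersection, +0)
DX@4: {G} ∪ {T} = {G,T} (union, +1)
DEX@4: {G,T} ∩ {G} = {G} (intersection, +0)
DERX@4: {G} ∪ {A} = {A,G} (union, +1)
GZ@4: {C} ∩ {C} = {C} (intersection, +0)
DEGRXZ@4: {A,G} ∪ {C} = {A,C,G} (union, +1)
DX@5: {C} ∪ {A} = {A,C} (union, +1)
DEX@5: {A,C} ∩ {A} = {A} (intersection, +0)
DERX@5: {A} ∩ {A} = {A} (intersection, +0)
GZ@5: {T} ∩ {T} = {T} (intersection, +0)
DEGRXZ@5: {A} ∪ {T} = {A,T} (union, +1)
DX@6: {C} ∪ {A} = {A,C} (union, +1)
DEX@6: {A,C} ∪ {T} = {A,C,T} (union, +1)
DERX@6: {A,C,T} ∩ {C} = {C} (intersection, +0)
GZ@6: {T} ∪ {A} = {A,T} (union, +1)
DEGRXZ@6: {C} ∪ {A,T} = {A,C,T} (union, +1)
DX@7: {A} ∪ {G} = {A,G} (union, +1)
DEX@7: {A,G} ∪ {C} = {A,C,G} (union, +1)
DERX@7: {A,C,G} ∩ {G} = {G} (intersection, +0)
GZ@7: {C} ∪ {T} = {C,T} (union, +1)
DEGRXZ@7: {G} ∪ {C,T} = {C,G,T} (union, +1)
per-site changes: [2, 4, 2, 2, 3, 2, 4, 4]; total = 23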